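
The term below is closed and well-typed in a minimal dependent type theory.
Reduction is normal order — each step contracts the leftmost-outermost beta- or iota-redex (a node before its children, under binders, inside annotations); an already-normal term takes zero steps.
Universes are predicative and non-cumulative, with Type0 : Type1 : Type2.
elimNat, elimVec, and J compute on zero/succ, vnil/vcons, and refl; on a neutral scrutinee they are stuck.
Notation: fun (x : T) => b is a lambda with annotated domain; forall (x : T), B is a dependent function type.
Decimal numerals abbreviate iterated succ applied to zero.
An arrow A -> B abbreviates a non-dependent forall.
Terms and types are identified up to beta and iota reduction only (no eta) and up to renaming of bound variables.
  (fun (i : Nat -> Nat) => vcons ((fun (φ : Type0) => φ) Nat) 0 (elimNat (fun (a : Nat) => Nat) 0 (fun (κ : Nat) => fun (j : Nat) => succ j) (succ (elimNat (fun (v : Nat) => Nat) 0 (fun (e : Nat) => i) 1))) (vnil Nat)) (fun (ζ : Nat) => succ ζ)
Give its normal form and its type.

normal form:
  vcons Nat 0 2 (vnil Nat)
type:
  Vec Nat 1
observation: contracting a beta-redex first, the term normalizes in 13 steps.


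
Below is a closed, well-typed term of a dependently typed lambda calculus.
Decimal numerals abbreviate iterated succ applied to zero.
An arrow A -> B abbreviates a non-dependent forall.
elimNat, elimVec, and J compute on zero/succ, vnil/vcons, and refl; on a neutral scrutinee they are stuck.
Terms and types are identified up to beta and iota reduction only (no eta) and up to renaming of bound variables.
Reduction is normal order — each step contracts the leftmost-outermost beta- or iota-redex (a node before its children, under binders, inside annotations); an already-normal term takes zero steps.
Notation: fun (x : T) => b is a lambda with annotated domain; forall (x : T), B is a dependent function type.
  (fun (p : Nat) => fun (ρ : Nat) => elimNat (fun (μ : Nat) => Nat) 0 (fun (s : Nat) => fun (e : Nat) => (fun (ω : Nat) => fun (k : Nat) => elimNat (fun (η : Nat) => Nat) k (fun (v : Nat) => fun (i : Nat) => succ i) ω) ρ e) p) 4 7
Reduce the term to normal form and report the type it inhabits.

resulting normal form:
  28
the term's type:
  Nat


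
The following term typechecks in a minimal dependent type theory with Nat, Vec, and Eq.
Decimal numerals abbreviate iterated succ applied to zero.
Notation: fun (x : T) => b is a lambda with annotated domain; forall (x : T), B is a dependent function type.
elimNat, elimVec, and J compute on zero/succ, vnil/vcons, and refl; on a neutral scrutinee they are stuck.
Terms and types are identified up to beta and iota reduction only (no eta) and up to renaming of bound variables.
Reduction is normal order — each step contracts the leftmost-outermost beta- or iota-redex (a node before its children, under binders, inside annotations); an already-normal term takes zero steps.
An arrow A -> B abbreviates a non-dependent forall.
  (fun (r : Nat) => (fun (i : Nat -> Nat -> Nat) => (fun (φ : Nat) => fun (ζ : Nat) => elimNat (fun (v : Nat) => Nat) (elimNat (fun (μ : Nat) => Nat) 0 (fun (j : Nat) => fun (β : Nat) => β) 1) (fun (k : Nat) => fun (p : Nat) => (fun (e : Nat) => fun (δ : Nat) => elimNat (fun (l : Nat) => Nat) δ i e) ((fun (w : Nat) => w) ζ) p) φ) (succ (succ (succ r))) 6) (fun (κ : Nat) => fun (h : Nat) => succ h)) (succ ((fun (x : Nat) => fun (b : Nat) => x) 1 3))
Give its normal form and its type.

normal form:
  30
inferred type:
  Nat


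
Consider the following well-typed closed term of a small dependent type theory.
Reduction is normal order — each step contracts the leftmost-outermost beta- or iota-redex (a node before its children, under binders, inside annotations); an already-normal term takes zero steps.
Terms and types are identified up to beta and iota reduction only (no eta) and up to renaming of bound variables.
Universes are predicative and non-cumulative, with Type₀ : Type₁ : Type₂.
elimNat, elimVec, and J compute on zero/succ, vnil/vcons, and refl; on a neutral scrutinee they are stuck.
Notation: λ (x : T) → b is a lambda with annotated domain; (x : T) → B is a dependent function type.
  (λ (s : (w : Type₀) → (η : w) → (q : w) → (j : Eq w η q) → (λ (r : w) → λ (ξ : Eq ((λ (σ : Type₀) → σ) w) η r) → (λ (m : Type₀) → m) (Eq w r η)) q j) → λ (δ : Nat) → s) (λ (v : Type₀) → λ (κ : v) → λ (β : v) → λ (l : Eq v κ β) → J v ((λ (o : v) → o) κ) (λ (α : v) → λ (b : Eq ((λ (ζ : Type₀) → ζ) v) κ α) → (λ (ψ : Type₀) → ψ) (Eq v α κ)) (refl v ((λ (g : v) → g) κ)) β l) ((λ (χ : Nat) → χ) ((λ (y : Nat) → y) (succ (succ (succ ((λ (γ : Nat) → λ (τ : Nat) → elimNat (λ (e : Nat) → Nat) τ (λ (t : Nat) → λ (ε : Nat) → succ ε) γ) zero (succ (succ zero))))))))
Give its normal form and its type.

normal form:
  λ (s : Type₀) → λ (w : s) → λ (η : s) → λ (q : Eq s w η) → J s w (λ (j : s) → λ (r : Eq s w j) → Eq s j w) (refl s w) η q
type:
  (s : Type₀) → (w : s) → (η : s) → (q : Eq s w η) → Eq s η w
observation: the term reaches its normal form after 6 normal-order steps.


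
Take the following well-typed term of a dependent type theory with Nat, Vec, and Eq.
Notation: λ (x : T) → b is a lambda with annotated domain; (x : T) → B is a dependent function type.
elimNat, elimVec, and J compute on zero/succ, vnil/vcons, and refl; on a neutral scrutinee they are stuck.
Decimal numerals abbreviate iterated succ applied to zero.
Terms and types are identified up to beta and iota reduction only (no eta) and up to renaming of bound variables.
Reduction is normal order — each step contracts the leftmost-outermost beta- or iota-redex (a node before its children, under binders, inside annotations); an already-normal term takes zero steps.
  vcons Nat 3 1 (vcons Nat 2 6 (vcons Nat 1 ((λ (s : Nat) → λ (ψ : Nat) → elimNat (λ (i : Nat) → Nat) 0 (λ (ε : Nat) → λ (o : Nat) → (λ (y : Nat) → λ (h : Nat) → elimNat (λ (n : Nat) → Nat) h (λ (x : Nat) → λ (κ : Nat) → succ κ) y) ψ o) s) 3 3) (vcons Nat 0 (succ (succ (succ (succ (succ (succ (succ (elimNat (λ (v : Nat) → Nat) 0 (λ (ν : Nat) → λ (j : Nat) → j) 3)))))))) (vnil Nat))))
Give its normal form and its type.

reduced normal form:
  vcons Nat 3 1 (vcons Nat 2 6 (vcons Nat 1 9 (vcons Nat 0 7 (vnil Nat))))
type:
  Vec Nat 4


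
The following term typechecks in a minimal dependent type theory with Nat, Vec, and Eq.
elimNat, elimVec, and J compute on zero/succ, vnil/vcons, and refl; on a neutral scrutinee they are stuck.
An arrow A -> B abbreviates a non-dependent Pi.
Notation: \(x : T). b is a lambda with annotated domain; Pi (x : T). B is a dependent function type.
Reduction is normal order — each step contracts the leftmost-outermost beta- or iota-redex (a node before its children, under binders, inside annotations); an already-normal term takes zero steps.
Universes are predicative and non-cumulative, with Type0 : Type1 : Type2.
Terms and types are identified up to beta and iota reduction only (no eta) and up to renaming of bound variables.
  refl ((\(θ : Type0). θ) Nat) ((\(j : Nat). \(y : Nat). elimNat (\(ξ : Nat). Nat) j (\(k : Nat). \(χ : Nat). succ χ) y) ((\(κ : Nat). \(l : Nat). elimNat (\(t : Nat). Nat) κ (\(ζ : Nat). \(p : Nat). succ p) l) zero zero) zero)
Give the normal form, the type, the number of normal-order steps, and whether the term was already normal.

resulting normal form:
  refl Nat zero
inferred type:
  Eq Nat zero zero
steps to reach normal form (normal order): 7
started in normal form: no
first contracted redex: a beta-redex


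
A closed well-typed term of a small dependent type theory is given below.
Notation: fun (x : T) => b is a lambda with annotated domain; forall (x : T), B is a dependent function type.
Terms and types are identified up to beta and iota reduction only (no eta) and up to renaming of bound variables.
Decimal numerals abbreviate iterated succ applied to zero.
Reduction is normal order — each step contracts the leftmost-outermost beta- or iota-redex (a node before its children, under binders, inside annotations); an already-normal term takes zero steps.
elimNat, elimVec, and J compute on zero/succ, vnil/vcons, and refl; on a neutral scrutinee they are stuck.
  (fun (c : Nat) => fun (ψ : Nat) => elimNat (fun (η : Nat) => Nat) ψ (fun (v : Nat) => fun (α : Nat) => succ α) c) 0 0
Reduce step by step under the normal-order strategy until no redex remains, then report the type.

normal-order reduction:
  (fun (c : Nat) => fun (ψ : Nat) => elimNat (fun (η : Nat) => Nat) ψ (fun (v : Nat) => fun (α : Nat) => succ α) c) 0 0
  ~> (fun (c : Nat) => elimNat (fun (ψ : Nat) => Nat) c (fun (η : Nat) => fun (v : Nat) => succ v) 0) 0
  ~> elimNat (fun (c : Nat) => Nat) 0 (fun (ψ : Nat) => fun (η : Nat) => succ η) 0
  ~> 0
inferred type:
  Nat


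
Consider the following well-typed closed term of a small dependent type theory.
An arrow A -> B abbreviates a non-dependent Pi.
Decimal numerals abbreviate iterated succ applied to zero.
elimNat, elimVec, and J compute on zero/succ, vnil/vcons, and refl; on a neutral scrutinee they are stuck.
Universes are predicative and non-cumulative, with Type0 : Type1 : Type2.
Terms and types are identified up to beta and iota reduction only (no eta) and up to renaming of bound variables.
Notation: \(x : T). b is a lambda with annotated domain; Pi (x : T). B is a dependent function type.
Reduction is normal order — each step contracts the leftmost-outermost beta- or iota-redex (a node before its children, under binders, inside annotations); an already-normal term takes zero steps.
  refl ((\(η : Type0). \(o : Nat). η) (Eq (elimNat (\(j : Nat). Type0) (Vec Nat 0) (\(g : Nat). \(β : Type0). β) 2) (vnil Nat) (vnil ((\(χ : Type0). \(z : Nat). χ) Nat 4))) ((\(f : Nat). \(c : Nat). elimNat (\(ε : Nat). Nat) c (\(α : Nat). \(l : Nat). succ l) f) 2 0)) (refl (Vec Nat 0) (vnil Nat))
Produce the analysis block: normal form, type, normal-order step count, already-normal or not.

normal form:
  refl (Eq (Vec Nat 0) (vnil Nat) (vnil Nat)) (refl (Vec Nat 0) (vnil Nat))
type:
  Eq (Eq (Vec Nat 0) (vnil Nat) (vnil Nat)) (refl (Vec Nat 0) (vnil Nat)) (refl (Vec Nat 0) (vnil Nat))
reduction steps (normal order): 11
term was already normal: no
first redex: a beta-redex


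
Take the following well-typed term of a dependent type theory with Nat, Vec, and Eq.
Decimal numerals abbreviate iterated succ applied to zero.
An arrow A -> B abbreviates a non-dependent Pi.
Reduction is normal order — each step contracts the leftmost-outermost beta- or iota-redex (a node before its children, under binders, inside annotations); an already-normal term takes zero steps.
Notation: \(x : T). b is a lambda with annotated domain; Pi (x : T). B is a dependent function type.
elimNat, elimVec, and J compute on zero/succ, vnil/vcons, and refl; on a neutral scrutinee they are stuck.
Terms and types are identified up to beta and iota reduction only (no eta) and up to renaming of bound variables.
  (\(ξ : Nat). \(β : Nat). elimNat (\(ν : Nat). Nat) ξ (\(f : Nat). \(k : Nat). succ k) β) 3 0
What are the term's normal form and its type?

resulting normal form:
  3
inferred type:
  Nat
observation: normalization takes exactly 3 steps under the normal-order strategy.


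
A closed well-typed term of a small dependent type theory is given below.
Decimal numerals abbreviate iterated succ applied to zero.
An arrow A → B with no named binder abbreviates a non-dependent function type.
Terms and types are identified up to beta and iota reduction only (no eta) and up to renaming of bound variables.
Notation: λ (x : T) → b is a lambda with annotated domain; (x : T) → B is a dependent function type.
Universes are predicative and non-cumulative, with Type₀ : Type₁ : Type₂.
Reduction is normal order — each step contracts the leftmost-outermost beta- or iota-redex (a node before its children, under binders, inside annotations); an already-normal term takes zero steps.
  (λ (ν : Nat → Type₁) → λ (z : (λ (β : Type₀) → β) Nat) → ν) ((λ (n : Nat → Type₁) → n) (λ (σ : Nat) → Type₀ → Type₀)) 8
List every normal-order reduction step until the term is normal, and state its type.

normal-order reduction sequence:
  (λ (ν : Nat → Type₁) → λ (z : (λ (β : Type₀) → β) Nat) → ν) ((λ (n : Nat → Type₁) → n) (λ (σ : Nat) → Type₀ → Type₀)) 8
  ~> (λ (ν : (λ (z : Type₀) → z) Nat) → (λ (β : Nat → Type₁) → β) (λ (n : Nat) → Type₀ → Type₀)) 8
  ~> (λ (ν : Nat → Type₁) → ν) (λ (z : Nat) → Type₀ → Type₀)
  ~> λ (ν : Nat) → Type₀ → Type₀
the term's type:
  Nat → Type₁


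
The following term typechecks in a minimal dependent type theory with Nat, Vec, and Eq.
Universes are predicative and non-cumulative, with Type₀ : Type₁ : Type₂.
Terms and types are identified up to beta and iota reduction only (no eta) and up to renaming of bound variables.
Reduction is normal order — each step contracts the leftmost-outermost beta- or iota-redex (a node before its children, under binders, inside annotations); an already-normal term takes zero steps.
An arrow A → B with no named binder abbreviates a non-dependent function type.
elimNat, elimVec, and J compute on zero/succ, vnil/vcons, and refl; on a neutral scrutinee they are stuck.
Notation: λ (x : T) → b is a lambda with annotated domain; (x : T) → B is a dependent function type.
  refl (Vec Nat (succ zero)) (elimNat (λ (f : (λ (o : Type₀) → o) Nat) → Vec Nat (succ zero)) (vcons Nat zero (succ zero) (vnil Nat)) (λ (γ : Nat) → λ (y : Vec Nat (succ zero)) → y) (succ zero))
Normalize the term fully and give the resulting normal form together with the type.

resulting normal form:
  refl (Vec Nat (succ zero)) (vcons Nat zero (succ zero) (vnil Nat))
the term's type:
  Eq (Vec Nat (succ zero)) (vcons Nat zero (succ zero) (vnil Nat)) (vcons Nat zero (succ zero) (vnil Nat))
observation: the first redex contracted is an elimNat iota-redex; the normal form is reached in 4 normal-order steps.


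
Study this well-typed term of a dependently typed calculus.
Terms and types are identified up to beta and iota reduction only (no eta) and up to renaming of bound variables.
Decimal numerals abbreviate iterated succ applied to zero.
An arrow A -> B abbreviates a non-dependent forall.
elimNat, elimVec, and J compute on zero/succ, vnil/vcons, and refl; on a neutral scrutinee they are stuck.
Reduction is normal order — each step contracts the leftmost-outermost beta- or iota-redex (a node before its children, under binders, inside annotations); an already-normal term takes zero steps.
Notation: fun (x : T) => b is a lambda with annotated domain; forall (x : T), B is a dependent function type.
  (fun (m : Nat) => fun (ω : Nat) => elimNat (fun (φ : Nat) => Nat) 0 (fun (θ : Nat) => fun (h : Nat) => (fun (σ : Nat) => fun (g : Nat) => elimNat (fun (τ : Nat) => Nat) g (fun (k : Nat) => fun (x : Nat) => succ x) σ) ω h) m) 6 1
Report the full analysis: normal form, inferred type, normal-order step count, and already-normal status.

resulting normal form:
  6
inferred type:
  Nat
steps to reach normal form (normal order): 57
term was already normal: no
first redex: a beta-redex


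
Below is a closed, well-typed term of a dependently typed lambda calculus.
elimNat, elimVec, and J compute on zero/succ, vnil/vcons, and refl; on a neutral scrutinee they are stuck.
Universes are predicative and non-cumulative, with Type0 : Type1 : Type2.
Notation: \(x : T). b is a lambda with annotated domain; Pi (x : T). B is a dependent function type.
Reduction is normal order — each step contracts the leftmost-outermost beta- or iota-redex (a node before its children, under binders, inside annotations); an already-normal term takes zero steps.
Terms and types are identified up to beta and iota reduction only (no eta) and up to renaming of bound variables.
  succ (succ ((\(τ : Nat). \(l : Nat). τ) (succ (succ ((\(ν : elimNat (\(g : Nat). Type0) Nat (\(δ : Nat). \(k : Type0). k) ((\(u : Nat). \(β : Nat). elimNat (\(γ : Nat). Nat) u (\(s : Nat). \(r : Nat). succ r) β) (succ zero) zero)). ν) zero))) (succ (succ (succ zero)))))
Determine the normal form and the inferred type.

resulting normal form:
  succ (succ (succ (succ zero)))
the term's type:
  Nat


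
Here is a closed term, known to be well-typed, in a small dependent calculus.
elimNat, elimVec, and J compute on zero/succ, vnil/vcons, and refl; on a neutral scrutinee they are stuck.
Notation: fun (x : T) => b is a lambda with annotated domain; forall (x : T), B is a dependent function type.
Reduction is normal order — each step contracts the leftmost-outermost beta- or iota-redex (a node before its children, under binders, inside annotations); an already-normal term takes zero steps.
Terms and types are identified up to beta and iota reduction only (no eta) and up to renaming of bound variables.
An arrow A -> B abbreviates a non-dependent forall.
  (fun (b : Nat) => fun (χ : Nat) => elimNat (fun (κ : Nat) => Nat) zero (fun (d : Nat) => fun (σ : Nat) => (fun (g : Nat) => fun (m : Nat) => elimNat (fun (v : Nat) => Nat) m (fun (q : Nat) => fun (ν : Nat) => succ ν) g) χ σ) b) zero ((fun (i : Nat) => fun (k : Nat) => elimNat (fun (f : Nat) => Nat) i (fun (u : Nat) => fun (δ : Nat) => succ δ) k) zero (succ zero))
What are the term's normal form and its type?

normal form:
  zero
inferred type:
  Nat
observation: reduction starts at a beta-redex, and 3 normal-order steps reach the normal form.


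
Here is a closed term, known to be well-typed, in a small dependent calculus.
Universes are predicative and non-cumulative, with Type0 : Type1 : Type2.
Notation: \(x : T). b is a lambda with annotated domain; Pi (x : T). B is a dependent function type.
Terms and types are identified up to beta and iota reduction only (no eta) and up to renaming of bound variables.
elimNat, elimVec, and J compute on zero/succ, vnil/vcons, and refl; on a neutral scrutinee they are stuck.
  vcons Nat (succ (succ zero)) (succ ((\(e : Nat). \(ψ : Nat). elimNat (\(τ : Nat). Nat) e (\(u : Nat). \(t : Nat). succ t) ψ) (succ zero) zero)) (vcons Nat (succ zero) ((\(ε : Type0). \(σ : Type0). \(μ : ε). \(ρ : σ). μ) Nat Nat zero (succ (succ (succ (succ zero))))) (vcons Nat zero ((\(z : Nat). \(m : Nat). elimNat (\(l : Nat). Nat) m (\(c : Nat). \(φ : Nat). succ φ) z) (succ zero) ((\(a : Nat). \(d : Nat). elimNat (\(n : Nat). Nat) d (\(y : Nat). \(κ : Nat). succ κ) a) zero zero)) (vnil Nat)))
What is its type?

inferred type:
  Vec Nat (succ (succ (succ zero)))


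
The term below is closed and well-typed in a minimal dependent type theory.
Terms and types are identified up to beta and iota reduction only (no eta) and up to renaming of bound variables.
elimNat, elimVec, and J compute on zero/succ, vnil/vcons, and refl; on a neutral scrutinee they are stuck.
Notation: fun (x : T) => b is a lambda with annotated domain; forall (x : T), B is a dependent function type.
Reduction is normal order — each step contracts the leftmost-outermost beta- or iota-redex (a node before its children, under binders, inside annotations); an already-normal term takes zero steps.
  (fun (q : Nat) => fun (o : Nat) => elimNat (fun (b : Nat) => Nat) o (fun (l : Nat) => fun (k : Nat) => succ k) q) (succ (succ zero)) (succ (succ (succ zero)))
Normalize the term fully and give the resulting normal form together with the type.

resulting normal form:
  succ (succ (succ (succ (succ zero))))
type:
  Nat


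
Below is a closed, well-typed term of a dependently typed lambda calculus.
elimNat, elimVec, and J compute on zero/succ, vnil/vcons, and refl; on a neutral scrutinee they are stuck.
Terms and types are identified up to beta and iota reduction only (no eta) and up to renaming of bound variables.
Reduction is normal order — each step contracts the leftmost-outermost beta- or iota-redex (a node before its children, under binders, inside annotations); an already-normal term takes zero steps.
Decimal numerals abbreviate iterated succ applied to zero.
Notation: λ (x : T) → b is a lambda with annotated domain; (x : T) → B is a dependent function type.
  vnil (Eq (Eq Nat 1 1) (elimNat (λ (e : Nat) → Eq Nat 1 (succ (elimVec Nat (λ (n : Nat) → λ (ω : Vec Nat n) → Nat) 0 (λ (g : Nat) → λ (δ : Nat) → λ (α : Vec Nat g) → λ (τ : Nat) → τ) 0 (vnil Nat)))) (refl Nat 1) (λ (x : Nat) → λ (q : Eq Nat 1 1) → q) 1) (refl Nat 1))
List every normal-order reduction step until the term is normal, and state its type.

normal-order reduction:
  vnil (Eq (Eq Nat 1 1) (elimNat (λ (e : Nat) → Eq Nat 1 (succ (elimVec Nat (λ (n : Nat) → λ (ω : Vec Nat n) → Nat) 0 (λ (g : Nat) → λ (δ : Nat) → λ (α : Vec Nat g) → λ (τ : Nat) → τ) 0 (vnil Nat)))) (refl Nat 1) (λ (x : Nat) → λ (q : Eq Nat 1 1) → q) 1) (refl Nat 1))
  ~> vnil (Eq (Eq Nat 1 1) ((λ (e : Nat) → λ (n : Eq Nat 1 1) → n) 0 (elimNat (λ (ω : Nat) → Eq Nat 1 (succ (elimVec Nat (λ (g : Nat) → λ (δ : Vec Nat g) → Nat) 0 (λ (α : Nat) → λ (τ : Nat) → λ (x : Vec Nat α) → λ (q : Nat) → q) 0 (vnil Nat)))) (refl Nat 1) (λ (ξ : Nat) → λ (m : Eq Nat 1 1) → m) 0)) (refl Nat 1))
  ~> vnil (Eq (Eq Nat 1 1) ((λ (e : Eq Nat 1 1) → e) (elimNat (λ (n : Nat) → Eq Nat 1 (succ (elimVec Nat (λ (ω : Nat) → λ (g : Vec Nat ω) → Nat) 0 (λ (δ : Nat) → λ (α : Nat) → λ (τ : Vec Nat δ) → λ (x : Nat) → x) 0 (vnil Nat)))) (refl Nat 1) (λ (q : Nat) → λ (ξ : Eq Nat 1 1) → ξ) 0)) (refl Nat 1))
  ~> vnil (Eq (Eq Nat 1 1) (elimNat (λ (e : Nat) → Eq Nat 1 (succ (elimVec Nat (λ (n : Nat) → λ (ω : Vec Nat n) → Nat) 0 (λ (g : Nat) → λ (δ : Nat) → λ (α : Vec Nat g) → λ (τ : Nat) → τ) 0 (vnil Nat)))) (refl Nat 1) (λ (x : Nat) → λ (q : Eq Nat 1 1) → q) 0) (refl Nat 1))
  ~> vnil (Eq (Eq Nat 1 1) (refl Nat 1) (refl Nat 1))
the term's type:
  Vec (Eq (Eq Nat 1 1) (refl Nat 1) (refl Nat 1)) 0


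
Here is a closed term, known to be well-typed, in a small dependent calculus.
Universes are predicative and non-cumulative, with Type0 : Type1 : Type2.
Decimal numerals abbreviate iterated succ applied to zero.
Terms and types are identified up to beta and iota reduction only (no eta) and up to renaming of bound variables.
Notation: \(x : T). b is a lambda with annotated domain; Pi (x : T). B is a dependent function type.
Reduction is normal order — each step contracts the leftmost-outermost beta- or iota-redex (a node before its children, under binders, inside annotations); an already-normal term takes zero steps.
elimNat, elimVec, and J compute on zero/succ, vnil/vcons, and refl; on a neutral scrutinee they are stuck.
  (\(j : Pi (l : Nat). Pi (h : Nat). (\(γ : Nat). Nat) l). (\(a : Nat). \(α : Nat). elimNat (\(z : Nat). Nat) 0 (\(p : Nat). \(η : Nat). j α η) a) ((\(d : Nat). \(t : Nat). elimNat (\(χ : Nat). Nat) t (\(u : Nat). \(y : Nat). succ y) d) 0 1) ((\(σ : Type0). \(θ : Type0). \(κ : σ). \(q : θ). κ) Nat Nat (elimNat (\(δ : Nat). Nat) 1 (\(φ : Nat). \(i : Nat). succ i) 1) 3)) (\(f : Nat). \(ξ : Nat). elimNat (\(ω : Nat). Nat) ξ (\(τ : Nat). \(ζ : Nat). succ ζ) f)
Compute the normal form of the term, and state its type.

resulting normal form:
  2
inferred type:
  Nat


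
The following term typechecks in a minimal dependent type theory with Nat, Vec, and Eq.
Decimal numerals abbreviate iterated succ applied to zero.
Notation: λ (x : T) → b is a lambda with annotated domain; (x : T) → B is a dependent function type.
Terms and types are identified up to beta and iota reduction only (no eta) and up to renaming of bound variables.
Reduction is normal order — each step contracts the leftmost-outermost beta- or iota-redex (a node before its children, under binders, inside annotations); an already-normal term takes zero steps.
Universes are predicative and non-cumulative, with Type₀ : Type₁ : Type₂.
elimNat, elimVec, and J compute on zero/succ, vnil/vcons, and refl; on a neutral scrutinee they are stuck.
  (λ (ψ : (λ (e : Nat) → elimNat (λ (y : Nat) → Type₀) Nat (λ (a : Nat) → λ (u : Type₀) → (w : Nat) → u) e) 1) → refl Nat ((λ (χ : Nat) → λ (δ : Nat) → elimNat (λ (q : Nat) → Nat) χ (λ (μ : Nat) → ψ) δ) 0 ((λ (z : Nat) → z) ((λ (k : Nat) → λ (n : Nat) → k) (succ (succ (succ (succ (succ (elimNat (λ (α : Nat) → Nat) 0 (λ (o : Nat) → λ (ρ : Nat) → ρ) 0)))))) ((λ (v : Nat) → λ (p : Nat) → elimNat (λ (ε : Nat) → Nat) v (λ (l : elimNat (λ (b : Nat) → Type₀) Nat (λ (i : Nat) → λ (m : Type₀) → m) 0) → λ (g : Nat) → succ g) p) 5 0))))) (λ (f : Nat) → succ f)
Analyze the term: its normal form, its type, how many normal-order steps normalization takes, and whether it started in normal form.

reduced normal form:
  refl Nat 5
inferred type:
  Eq Nat 5 5
steps to reach normal form (normal order): 23
term was already normal: no
first redex: a beta-redex


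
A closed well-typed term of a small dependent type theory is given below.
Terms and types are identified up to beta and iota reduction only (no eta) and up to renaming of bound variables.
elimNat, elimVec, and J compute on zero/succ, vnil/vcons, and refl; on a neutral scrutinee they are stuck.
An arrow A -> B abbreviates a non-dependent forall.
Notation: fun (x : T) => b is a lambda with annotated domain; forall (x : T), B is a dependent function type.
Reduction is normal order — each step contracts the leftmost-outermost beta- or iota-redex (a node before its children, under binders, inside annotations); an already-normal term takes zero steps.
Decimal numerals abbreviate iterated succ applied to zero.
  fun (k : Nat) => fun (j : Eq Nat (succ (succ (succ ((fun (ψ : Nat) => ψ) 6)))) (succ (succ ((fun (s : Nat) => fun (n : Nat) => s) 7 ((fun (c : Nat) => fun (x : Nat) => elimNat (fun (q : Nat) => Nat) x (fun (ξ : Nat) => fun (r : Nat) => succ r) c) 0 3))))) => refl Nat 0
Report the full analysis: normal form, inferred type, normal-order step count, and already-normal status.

reduced normal form:
  fun (k : Nat) => fun (j : Eq Nat 9 9) => refl Nat 0
inferred type:
  Nat -> Eq Nat 9 9 -> Eq Nat 0 0
normal-order step count: 3
already normal: no
first contracted redex: a beta-redex


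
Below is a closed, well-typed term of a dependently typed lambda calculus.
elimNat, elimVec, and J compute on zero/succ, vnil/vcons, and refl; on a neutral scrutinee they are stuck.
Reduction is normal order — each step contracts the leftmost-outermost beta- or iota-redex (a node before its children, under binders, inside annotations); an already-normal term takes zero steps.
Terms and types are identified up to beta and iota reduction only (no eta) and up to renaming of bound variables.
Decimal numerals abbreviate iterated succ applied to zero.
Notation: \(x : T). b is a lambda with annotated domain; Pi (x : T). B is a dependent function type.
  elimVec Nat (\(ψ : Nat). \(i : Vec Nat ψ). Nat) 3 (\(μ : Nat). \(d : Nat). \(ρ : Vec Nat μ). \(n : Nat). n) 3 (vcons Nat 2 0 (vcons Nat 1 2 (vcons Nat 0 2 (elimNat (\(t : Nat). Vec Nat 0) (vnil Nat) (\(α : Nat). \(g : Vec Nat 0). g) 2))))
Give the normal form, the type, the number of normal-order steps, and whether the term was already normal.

normal form:
  3
type:
  Nat
normal-order step count: 23
term was already normal: no
first contracted redex: an elimVec iota-redex


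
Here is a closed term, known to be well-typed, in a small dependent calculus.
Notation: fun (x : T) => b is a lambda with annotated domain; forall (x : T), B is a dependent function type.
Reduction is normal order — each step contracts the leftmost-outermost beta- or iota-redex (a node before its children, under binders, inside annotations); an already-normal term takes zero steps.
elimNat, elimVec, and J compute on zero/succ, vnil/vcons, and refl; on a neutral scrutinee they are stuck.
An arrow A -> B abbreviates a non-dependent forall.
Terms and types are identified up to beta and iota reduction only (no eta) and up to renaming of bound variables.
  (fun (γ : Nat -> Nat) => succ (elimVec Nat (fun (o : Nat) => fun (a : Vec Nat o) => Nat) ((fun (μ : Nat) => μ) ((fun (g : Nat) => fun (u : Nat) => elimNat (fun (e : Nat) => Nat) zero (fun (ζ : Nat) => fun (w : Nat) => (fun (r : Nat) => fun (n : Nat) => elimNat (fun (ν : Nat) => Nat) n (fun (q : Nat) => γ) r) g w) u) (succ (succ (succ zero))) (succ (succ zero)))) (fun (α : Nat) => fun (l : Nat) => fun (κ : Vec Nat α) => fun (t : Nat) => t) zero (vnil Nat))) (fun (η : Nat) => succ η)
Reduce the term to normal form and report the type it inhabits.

resulting normal form:
  succ (succ (succ (succ (succ (succ (succ zero))))))
inferred type:
  Nat


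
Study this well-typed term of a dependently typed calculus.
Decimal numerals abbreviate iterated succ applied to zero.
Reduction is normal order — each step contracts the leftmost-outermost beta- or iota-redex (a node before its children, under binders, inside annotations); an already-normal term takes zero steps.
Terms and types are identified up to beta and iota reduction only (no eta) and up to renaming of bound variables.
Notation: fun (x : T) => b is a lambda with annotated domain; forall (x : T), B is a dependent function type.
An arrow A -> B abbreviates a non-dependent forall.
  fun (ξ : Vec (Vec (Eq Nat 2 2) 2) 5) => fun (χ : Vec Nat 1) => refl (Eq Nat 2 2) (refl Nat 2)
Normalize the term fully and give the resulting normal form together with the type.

reduced normal form:
  fun (ξ : Vec (Vec (Eq Nat 2 2) 2) 5) => fun (χ : Vec Nat 1) => refl (Eq Nat 2 2) (refl Nat 2)
inferred type:
  Vec (Vec (Eq Nat 2 2) 2) 5 -> Vec Nat 1 -> Eq (Eq Nat 2 2) (refl Nat 2) (refl Nat 2)


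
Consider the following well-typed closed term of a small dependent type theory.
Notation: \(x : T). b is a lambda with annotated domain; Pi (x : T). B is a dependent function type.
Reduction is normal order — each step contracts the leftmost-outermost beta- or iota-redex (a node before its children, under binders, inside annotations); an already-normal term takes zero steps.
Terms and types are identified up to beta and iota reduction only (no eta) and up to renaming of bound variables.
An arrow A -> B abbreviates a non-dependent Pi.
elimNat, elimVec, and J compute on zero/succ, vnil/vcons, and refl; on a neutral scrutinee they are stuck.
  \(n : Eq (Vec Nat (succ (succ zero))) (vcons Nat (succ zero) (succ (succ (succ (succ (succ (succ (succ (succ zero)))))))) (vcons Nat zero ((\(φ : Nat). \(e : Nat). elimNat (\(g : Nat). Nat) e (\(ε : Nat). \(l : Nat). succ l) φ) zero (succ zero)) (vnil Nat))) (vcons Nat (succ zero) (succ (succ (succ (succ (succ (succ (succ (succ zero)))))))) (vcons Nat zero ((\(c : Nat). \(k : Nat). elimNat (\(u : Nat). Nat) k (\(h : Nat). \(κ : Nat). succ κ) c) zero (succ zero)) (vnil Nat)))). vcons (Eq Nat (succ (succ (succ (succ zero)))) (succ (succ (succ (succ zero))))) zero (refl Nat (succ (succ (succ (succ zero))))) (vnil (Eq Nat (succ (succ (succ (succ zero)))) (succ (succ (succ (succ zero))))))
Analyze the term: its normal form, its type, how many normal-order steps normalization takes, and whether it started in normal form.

normal form:
  \(n : Eq (Vec Nat (succ (succ zero))) (vcons Nat (succ zero) (succ (succ (succ (succ (succ (succ (succ (succ zero)))))))) (vcons Nat zero (succ zero) (vnil Nat))) (vcons Nat (succ zero) (succ (succ (succ (succ (succ (succ (succ (succ zero)))))))) (vcons Nat zero (succ zero) (vnil Nat)))). vcons (Eq Nat (succ (succ (succ (succ zero)))) (succ (succ (succ (succ zero))))) zero (refl Nat (succ (succ (succ (succ zero))))) (vnil (Eq Nat (succ (succ (succ (succ zero)))) (succ (succ (succ (succ zero))))))
type:
  Eq (Vec Nat (succ (succ zero))) (vcons Nat (succ zero) (succ (succ (succ (succ (succ (succ (succ (succ zero)))))))) (vcons Nat zero (succ zero) (vnil Nat))) (vcons Nat (succ zero) (succ (succ (succ (succ (succ (succ (succ (succ zero)))))))) (vcons Nat zero (succ zero) (vnil Nat))) -> Vec (Eq Nat (succ (succ (succ (succ zero)))) (succ (succ (succ (succ zero))))) (succ zero)
reduction steps (normal order): 6
already normal: no
first contracted redex: a beta-redex


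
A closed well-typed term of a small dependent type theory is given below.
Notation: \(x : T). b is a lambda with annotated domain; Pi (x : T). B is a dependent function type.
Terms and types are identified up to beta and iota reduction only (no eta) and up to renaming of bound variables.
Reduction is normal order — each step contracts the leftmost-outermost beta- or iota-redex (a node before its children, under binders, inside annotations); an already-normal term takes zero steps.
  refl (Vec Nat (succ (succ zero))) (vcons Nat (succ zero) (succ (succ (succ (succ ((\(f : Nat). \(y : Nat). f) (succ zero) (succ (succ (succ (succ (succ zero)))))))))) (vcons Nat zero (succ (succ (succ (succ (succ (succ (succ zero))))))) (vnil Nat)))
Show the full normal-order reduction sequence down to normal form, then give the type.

normal-order reduction:
  refl (Vec Nat (succ (succ zero))) (vcons Nat (succ zero) (succ (succ (succ (succ ((\(f : Nat). \(y : Nat). f) (succ zero) (succ (succ (succ (succ (succ zero)))))))))) (vcons Nat zero (succ (succ (succ (succ (succ (succ (succ zero))))))) (vnil Nat)))
  ~> refl (Vec Nat (succ (succ zero))) (vcons Nat (succ zero) (succ (succ (succ (succ ((\(f : Nat). succ zero) (succ (succ (succ (succ (succ zero)))))))))) (vcons Nat zero (succ (succ (succ (succ (succ (succ (succ zero))))))) (vnil Nat)))
  ~> refl (Vec Nat (succ (succ zero))) (vcons Nat (succ zero) (succ (succ (succ (succ (succ zero))))) (vcons Nat zero (succ (succ (succ (succ (succ (succ (succ zero))))))) (vnil Nat)))
type:
  Eq (Vec Nat (succ (succ zero))) (vcons Nat (succ zero) (succ (succ (succ (succ (succ zero))))) (vcons Nat zero (succ (succ (succ (succ (succ (succ (succ zero))))))) (vnil Nat))) (vcons Nat (succ zero) (succ (succ (succ (succ (succ zero))))) (vcons Nat zero (succ (succ (succ (succ (succ (succ (succ zero))))))) (vnil Nat)))


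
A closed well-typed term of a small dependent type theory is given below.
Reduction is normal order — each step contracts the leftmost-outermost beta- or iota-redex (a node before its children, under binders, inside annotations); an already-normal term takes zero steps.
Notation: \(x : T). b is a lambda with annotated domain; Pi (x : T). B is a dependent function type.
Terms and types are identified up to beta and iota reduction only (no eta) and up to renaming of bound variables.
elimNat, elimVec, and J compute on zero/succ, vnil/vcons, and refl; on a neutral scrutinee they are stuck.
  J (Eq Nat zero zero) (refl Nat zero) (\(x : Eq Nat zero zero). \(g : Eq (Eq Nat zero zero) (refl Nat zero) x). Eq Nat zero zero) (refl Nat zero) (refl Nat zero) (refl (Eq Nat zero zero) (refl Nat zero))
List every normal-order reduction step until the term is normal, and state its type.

normal-order reduction:
  J (Eq Nat zero zero) (refl Nat zero) (\(x : Eq Nat zero zero). \(g : Eq (Eq Nat zero zero) (refl Nat zero) x). Eq Nat zero zero) (refl Nat zero) (refl Nat zero) (refl (Eq Nat zero zero) (refl Nat zero))
  ~> refl Nat zero
type:
  Eq Nat zero zero


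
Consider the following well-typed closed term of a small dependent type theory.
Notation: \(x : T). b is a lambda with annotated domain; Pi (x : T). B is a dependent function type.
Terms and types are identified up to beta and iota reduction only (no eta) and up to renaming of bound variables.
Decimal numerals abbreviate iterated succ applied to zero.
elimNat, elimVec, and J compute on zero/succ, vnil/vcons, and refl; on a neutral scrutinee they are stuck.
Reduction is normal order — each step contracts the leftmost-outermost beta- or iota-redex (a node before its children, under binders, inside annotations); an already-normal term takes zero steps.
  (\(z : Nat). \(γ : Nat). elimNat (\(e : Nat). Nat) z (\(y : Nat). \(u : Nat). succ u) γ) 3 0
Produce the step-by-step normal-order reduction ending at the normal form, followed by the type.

normal-order reduction:
  (\(z : Nat). \(γ : Nat). elimNat (\(e : Nat). Nat) z (\(y : Nat). \(u : Nat). succ u) γ) 3 0
  ~> (\(z : Nat). elimNat (\(γ : Nat). Nat) 3 (\(e : Nat). \(y : Nat). succ y) z) 0
  ~> elimNat (\(z : Nat). Nat) 3 (\(γ : Nat). \(e : Nat). succ e) 0
  ~> 3
the term's type:
  Nat


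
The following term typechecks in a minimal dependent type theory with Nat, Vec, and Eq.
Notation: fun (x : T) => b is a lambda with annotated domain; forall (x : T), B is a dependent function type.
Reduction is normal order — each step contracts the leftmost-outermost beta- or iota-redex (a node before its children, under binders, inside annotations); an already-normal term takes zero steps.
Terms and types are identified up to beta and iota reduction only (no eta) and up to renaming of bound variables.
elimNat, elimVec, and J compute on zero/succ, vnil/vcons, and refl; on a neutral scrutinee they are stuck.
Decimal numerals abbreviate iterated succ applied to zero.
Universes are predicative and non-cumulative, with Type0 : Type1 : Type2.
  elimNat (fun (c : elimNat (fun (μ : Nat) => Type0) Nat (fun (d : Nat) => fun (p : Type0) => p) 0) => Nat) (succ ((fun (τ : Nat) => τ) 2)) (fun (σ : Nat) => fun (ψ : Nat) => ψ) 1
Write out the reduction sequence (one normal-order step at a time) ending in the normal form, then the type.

reduction (normal order):
  elimNat (fun (c : elimNat (fun (μ : Nat) => Type0) Nat (fun (d : Nat) => fun (p : Type0) => p) 0) => Nat) (succ ((fun (τ : Nat) => τ) 2)) (fun (σ : Nat) => fun (ψ : Nat) => ψ) 1
  ~> (fun (c : Nat) => fun (μ : Nat) => μ) 0 (elimNat (fun (d : elimNat (fun (p : Nat) => Type0) Nat (fun (τ : Nat) => fun (σ : Type0) => σ) 0) => Nat) (succ ((fun (ψ : Nat) => ψ) 2)) (fun (γ : Nat) => fun (ε : Nat) => ε) 0)
  ~> (fun (c : Nat) => c) (elimNat (fun (μ : elimNat (fun (d : Nat) => Type0) Nat (fun (p : Nat) => fun (τ : Type0) => τ) 0) => Nat) (succ ((fun (σ : Nat) => σ) 2)) (fun (ψ : Nat) => fun (γ : Nat) => γ) 0)
  ~> elimNat (fun (c : elimNat (fun (μ : Nat) => Type0) Nat (fun (d : Nat) => fun (p : Type0) => p) 0) => Nat) (succ ((fun (τ : Nat) => τ) 2)) (fun (σ : Nat) => fun (ψ : Nat) => ψ) 0
  ~> succ ((fun (c : Nat) => c) 2)
  ~> 3
type:
  Nat


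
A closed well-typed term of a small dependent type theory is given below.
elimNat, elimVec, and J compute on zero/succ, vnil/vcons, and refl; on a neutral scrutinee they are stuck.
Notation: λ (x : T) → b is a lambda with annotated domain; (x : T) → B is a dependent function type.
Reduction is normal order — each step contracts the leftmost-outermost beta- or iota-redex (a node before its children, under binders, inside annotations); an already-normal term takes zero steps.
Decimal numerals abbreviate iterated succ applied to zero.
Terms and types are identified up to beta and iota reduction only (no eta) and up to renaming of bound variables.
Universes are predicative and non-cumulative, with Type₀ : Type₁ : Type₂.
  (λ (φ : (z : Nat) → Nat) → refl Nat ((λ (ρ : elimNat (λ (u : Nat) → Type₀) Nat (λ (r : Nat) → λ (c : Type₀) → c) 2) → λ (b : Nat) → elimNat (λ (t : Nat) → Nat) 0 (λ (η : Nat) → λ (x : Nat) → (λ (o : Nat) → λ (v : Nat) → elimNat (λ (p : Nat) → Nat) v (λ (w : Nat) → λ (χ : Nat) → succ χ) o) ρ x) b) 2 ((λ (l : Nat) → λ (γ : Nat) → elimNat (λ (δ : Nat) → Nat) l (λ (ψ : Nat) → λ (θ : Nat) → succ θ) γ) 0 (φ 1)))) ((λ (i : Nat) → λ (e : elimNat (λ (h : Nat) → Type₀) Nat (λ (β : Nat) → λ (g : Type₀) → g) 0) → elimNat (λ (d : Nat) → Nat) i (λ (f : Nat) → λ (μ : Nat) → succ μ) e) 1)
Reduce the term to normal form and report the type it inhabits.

resulting normal form:
  refl Nat 4
inferred type:
  Eq Nat 4 4
observation: 34 normal-order steps separate the term from its normal form.


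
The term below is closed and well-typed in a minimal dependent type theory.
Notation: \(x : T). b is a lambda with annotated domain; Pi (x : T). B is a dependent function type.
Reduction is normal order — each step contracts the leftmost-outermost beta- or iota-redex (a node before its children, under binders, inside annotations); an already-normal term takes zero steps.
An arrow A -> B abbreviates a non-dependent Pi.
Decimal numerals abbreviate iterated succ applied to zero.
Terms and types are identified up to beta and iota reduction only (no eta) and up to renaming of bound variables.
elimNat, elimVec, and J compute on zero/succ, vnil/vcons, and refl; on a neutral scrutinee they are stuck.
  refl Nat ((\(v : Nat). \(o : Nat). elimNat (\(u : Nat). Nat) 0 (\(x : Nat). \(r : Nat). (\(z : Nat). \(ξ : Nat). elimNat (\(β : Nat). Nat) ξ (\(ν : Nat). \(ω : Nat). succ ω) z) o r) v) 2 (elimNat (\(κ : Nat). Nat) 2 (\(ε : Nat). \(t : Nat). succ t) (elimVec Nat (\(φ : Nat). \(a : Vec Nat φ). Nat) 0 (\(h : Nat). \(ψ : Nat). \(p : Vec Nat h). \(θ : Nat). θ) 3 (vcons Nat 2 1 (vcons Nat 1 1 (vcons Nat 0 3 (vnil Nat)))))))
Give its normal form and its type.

resulting normal form:
  refl Nat 4
type:
  Eq Nat 4 4
observation: the leftmost-outermost redex is a beta-redex, and normalization takes 61 steps.
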